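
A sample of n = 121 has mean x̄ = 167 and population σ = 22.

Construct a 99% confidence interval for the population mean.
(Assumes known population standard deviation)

Answer: (161.8480, 172.1520)

Derivation:
Confidence level: 99%, α = 0.01
z_0.005 = 2.576
SE = σ/√n = 22/√121 = 2.0000
Margin of error = 2.576 × 2.0000 = 5.1520
CI: x̄ ± margin = 167 ± 5.1520
CI: (161.8480, 172.1520)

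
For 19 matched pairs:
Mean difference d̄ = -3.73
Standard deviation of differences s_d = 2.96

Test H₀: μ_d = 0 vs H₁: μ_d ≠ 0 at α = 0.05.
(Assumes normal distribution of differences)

Answer: t = -5.4926, reject H₀

Derivation:
df = n - 1 = 18
SE = s_d/√n = 2.96/√19 = 0.6791
t = d̄/SE = -3.73/0.6791 = -5.4926
Critical value: t_{0.025,18} = ±2.101
p-value < 0.0001
Decision: reject H₀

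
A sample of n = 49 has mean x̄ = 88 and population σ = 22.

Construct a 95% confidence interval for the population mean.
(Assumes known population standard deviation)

Confidence level: 95%, α = 0.05
z_0.025 = 1.960
SE = σ/√n = 22/√49 = 3.1429
Margin of error = 1.960 × 3.1429 = 6.1601
CI: x̄ ± margin = 88 ± 6.1601
CI: (81.8399, 94.1601)

Answer: (81.8399, 94.1601)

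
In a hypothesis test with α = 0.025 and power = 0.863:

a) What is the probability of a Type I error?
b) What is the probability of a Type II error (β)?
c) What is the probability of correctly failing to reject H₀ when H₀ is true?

Answer: a) 0.025, b) 0.137, c) 0.975

Derivation:
a) Type I error probability = α = 0.025
b) Power = P(reject H₀ | H₁ true) = 1 - β = 0.863, so Type II error probability = β = 1 - Power = 0.137
c) P(fail to reject H₀ | H₀ true) = 1 - α = 0.975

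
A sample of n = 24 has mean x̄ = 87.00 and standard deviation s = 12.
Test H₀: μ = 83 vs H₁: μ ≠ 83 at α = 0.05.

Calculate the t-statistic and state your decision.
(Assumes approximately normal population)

df = n - 1 = 23
SE = s/√n = 12/√24 = 2.4495
t = (x̄ - μ₀)/SE = (87.00 - 83)/2.4495 = 1.6330
Critical value: t_{0.025,23} = ±2.069
p-value ≈ 0.1161
Decision: fail to reject H₀

Answer: t = 1.6330, fail to reject H₀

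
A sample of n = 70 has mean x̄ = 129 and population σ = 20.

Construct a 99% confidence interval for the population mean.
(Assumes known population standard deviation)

Confidence level: 99%, α = 0.01
z_0.005 = 2.576
SE = σ/√n = 20/√70 = 2.3905
Margin of error = 2.576 × 2.3905 = 6.1579
CI: x̄ ± margin = 129 ± 6.1579
CI: (122.8421, 135.1579)

Answer: (122.8421, 135.1579)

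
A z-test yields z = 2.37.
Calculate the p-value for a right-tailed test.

For z = 2.37:
p = P(Z > 2.37) = 1 - Φ(2.37) = 0.0089

Answer: p-value ≈ 0.0089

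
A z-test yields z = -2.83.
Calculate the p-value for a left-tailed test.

For z = -2.83:
p = P(Z < -2.83) = Φ(-2.83) = 0.0023

Answer: p-value ≈ 0.0023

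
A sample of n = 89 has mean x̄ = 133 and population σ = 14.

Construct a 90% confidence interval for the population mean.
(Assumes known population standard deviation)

Answer: (130.5588, 135.4412)

Derivation:
Confidence level: 90%, α = 0.1
z_0.05 = 1.645
SE = σ/√n = 14/√89 = 1.4840
Margin of error = 1.645 × 1.4840 = 2.4412
CI: x̄ ± margin = 133 ± 2.4412
CI: (130.5588, 135.4412)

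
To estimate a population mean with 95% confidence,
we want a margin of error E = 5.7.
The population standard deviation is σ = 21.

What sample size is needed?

z_0.025 = 1.960
n = (z×σ/E)² = (1.960×21/5.7)²
n = 52.1436
Round up: n = 53

Answer: n = 53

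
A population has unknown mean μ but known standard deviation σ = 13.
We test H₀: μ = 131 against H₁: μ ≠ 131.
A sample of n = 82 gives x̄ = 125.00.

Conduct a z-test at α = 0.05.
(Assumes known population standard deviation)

Standard error: SE = σ/√n = 13/√82 = 1.4356
z-statistic: z = (x̄ - μ₀)/SE = (125.00 - 131)/1.4356 = -4.1794
Critical value: ±1.960
p-value < 0.0001
Decision: reject H₀

Answer: z = -4.1794, reject H₀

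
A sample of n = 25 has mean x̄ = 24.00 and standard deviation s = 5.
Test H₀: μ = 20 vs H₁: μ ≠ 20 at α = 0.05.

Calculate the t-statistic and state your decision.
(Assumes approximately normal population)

Answer: t = 4.0000, reject H₀

Derivation:
df = n - 1 = 24
SE = s/√n = 5/√25 = 1.0000
t = (x̄ - μ₀)/SE = (24.00 - 20)/1.0000 = 4.0000
Critical value: t_{0.025,24} = ±2.064
p-value ≈ 0.0005
Decision: reject H₀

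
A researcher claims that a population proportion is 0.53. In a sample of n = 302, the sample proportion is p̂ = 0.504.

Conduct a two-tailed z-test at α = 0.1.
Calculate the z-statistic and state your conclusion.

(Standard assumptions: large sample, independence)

H₀: p = 0.53, H₁: p ≠ 0.53
Standard error: SE = √(p₀(1-p₀)/n) = √(0.53×0.47/302) = 0.028720
z-statistic: z = (p̂ - p₀)/SE = (0.504 - 0.53)/0.028720 = -0.9053
Critical value: z_0.05 = ±1.645
p-value = 0.3653
Decision: fail to reject H₀ at α = 0.1

Answer: z = -0.9053, fail to reject H₀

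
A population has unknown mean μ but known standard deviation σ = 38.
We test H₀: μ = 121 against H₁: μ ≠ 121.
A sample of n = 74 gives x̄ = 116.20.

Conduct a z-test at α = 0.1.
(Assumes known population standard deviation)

Answer: z = -1.0866, fail to reject H₀

Derivation:
Standard error: SE = σ/√n = 38/√74 = 4.4174
z-statistic: z = (x̄ - μ₀)/SE = (116.20 - 121)/4.4174 = -1.0866
Critical value: ±1.645
p-value = 0.2772
Decision: fail to reject H₀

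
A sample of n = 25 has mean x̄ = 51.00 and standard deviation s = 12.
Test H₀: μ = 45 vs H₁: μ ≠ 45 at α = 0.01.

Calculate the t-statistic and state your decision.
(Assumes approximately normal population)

df = n - 1 = 24
SE = s/√n = 12/√25 = 2.4000
t = (x̄ - μ₀)/SE = (51.00 - 45)/2.4000 = 2.5000
Critical value: t_{0.005,24} = ±2.797
p-value ≈ 0.0197
Decision: fail to reject H₀

Answer: t = 2.5000, fail to reject H₀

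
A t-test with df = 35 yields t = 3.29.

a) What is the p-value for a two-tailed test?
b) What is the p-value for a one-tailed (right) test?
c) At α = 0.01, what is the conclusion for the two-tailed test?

Using t-distribution with df = 35:
a) Two-tailed: p = 2×P(T > 3.29) = 0.0023
b) One-tailed: p = P(T > 3.29) = 0.0011
c) 0.0023 < 0.01, reject H₀

Answer: a) 0.0023, b) 0.0011, c) reject H₀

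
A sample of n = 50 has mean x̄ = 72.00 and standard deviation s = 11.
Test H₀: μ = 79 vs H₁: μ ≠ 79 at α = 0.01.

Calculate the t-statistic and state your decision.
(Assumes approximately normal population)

Answer: t = -4.4999, reject H₀

Derivation:
df = n - 1 = 49
SE = s/√n = 11/√50 = 1.5556
t = (x̄ - μ₀)/SE = (72.00 - 79)/1.5556 = -4.4999
Critical value: t_{0.005,49} = ±2.680
p-value < 0.0001
Decision: reject H₀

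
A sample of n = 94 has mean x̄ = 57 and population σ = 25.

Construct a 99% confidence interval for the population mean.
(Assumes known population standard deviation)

Confidence level: 99%, α = 0.01
z_0.005 = 2.576
SE = σ/√n = 25/√94 = 2.5786
Margin of error = 2.576 × 2.5786 = 6.6425
CI: x̄ ± margin = 57 ± 6.6425
CI: (50.3575, 63.6425)

Answer: (50.3575, 63.6425)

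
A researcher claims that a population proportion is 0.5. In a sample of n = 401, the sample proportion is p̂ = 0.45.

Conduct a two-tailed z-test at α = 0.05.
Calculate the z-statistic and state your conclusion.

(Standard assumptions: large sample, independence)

H₀: p = 0.5, H₁: p ≠ 0.5
Standard error: SE = √(p₀(1-p₀)/n) = √(0.5×0.5/401) = 0.024969
z-statistic: z = (p̂ - p₀)/SE = (0.45 - 0.5)/0.024969 = -2.0025
Critical value: z_0.025 = ±1.960
p-value = 0.0452
Decision: reject H₀ at α = 0.05

Answer: z = -2.0025, reject H₀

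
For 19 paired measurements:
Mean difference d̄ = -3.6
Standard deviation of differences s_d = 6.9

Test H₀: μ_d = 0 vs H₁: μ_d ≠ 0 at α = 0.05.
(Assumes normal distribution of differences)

Answer: t = -2.2742, reject H₀

Derivation:
df = n - 1 = 18
SE = s_d/√n = 6.9/√19 = 1.5830
t = d̄/SE = -3.6/1.5830 = -2.2742
Critical value: t_{0.025,18} = ±2.101
p-value ≈ 0.0354
Decision: reject H₀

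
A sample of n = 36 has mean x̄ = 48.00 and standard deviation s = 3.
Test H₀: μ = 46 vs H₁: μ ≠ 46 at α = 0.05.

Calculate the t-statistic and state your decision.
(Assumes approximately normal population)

df = n - 1 = 35
SE = s/√n = 3/√36 = 0.5000
t = (x̄ - μ₀)/SE = (48.00 - 46)/0.5000 = 4.0000
Critical value: t_{0.025,35} = ±2.030
p-value ≈ 0.0003
Decision: reject H₀

Answer: t = 4.0000, reject H₀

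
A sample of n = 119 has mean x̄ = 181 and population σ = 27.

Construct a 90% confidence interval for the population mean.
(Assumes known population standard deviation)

Confidence level: 90%, α = 0.1
z_0.05 = 1.645
SE = σ/√n = 27/√119 = 2.4751
Margin of error = 1.645 × 2.4751 = 4.0715
CI: x̄ ± margin = 181 ± 4.0715
CI: (176.9285, 185.0715)

Answer: (176.9285, 185.0715)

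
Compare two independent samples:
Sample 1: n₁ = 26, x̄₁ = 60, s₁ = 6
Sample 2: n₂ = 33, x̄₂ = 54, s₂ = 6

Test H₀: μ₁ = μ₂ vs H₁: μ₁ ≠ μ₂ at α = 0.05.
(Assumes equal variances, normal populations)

Answer: t = 3.8134, reject H₀

Derivation:
Pooled variance: s²_p = [25×6² + 32×6²]/(57) = 36.0000
s_p = 6.0000
SE = s_p×√(1/n₁ + 1/n₂) = 6.0000×√(1/26 + 1/33) = 1.5734
t = (x̄₁ - x̄₂)/SE = (60 - 54)/1.5734 = 3.8134
df = 57, t-critical = ±2.002
Decision: reject H₀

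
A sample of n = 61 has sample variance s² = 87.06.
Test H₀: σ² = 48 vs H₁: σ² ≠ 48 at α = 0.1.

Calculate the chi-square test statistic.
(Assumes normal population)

df = n - 1 = 60
χ² = (n-1)s²/σ₀² = 60×87.06/48 = 108.8250
Critical values: χ²_{0.95,60} = 43.188, χ²_{0.05,60} = 79.082
Rejection region: χ² < 43.188 or χ² > 79.082
Decision: reject H₀

Answer: χ² = 108.8250, reject H₀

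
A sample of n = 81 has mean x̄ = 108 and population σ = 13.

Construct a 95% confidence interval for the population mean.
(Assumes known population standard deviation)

Answer: (105.1690, 110.8310)

Derivation:
Confidence level: 95%, α = 0.05
z_0.025 = 1.960
SE = σ/√n = 13/√81 = 1.4444
Margin of error = 1.960 × 1.4444 = 2.8310
CI: x̄ ± margin = 108 ± 2.8310
CI: (105.1690, 110.8310)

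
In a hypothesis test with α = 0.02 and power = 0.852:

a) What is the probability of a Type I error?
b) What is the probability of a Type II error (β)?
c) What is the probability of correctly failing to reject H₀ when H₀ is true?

a) Type I error probability = α = 0.02
b) Power = P(reject H₀ | H₁ true) = 1 - β = 0.852, so Type II error probability = β = 1 - Power = 0.148
c) P(fail to reject H₀ | H₀ true) = 1 - α = 0.98

Answer: a) 0.02, b) 0.148, c) 0.98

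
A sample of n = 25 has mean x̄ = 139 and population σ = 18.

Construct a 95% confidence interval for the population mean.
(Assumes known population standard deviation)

Answer: (131.9440, 146.0560)

Derivation:
Confidence level: 95%, α = 0.05
z_0.025 = 1.960
SE = σ/√n = 18/√25 = 3.6000
Margin of error = 1.960 × 3.6000 = 7.0560
CI: x̄ ± margin = 139 ± 7.0560
CI: (131.9440, 146.0560)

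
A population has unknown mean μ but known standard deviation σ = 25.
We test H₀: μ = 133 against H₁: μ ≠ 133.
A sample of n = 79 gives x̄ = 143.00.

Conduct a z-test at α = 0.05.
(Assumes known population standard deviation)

Standard error: SE = σ/√n = 25/√79 = 2.8127
z-statistic: z = (x̄ - μ₀)/SE = (143.00 - 133)/2.8127 = 3.5553
Critical value: ±1.960
p-value = 0.0004
Decision: reject H₀

Answer: z = 3.5553, reject H₀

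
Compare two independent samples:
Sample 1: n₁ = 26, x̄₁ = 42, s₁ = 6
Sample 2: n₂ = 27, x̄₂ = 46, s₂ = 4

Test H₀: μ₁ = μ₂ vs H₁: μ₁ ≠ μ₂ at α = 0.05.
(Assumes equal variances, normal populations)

Answer: t = -2.8657, reject H₀

Derivation:
Pooled variance: s²_p = [25×6² + 26×4²]/(51) = 25.8039
s_p = 5.0798
SE = s_p×√(1/n₁ + 1/n₂) = 5.0798×√(1/26 + 1/27) = 1.3958
t = (x̄₁ - x̄₂)/SE = (42 - 46)/1.3958 = -2.8657
df = 51, t-critical = ±2.008
Decision: reject H₀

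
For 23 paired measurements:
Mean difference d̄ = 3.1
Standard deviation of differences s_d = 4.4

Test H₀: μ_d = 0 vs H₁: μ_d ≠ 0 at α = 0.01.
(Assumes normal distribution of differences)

Answer: t = 3.3787, reject H₀

Derivation:
df = n - 1 = 22
SE = s_d/√n = 4.4/√23 = 0.9175
t = d̄/SE = 3.1/0.9175 = 3.3787
Critical value: t_{0.005,22} = ±2.819
p-value ≈ 0.0027
Decision: reject H₀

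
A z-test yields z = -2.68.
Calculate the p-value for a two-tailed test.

Answer: p-value ≈ 0.0074

Derivation:
For z = -2.68:
p = 2×P(Z > |-2.68|) = 2×(1 - Φ(2.68)) = 0.0074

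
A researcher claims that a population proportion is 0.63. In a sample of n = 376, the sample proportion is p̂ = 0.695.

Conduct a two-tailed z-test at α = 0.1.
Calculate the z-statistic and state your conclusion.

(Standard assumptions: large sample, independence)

H₀: p = 0.63, H₁: p ≠ 0.63
Standard error: SE = √(p₀(1-p₀)/n) = √(0.63×0.37/376) = 0.024899
z-statistic: z = (p̂ - p₀)/SE = (0.695 - 0.63)/0.024899 = 2.6105
Critical value: z_0.05 = ±1.645
p-value = 0.0090
Decision: reject H₀ at α = 0.1

Answer: z = 2.6105, reject H₀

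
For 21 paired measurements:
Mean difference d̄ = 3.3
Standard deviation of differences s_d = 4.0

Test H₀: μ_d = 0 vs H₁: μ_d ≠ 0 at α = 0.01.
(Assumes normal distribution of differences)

Answer: t = 3.7805, reject H₀

Derivation:
df = n - 1 = 20
SE = s_d/√n = 4.0/√21 = 0.8729
t = d̄/SE = 3.3/0.8729 = 3.7805
Critical value: t_{0.005,20} = ±2.845
p-value ≈ 0.0012
Decision: reject H₀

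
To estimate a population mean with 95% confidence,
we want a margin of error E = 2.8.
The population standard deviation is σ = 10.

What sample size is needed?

Answer: n = 49

Derivation:
z_0.025 = 1.960
n = (z×σ/E)² = (1.960×10/2.8)²
n = 49.0000
Already a whole number: n = 49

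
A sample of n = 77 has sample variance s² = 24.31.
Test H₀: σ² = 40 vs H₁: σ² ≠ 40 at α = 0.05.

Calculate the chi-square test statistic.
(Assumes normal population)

df = n - 1 = 76
χ² = (n-1)s²/σ₀² = 76×24.31/40 = 46.1890
Critical values: χ²_{0.975,76} = 53.782, χ²_{0.025,76} = 101.999
Rejection region: χ² < 53.782 or χ² > 101.999
Decision: reject H₀

Answer: χ² = 46.1890, reject H₀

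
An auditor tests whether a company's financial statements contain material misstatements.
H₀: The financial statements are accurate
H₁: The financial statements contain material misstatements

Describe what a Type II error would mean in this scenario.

Type I error (α): Rejecting H₀ when H₀ is true
Type II error (β): Failing to reject H₀ when H₁ is true

Answer: Failing to detect material misstatements that are actually present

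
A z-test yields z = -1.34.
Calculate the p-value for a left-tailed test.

For z = -1.34:
p = P(Z < -1.34) = Φ(-1.34) = 0.0901

Answer: p-value ≈ 0.0901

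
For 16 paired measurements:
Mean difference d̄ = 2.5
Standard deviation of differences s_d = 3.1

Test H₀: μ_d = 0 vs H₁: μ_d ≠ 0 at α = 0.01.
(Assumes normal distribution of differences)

Answer: t = 3.2258, reject H₀

Derivation:
df = n - 1 = 15
SE = s_d/√n = 3.1/√16 = 0.7750
t = d̄/SE = 2.5/0.7750 = 3.2258
Critical value: t_{0.005,15} = ±2.947
p-value ≈ 0.0057
Decision: reject H₀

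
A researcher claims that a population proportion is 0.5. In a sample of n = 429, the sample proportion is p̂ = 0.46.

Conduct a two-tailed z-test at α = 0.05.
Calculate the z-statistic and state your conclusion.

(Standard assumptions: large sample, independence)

Answer: z = -1.6570, fail to reject H₀

Derivation:
H₀: p = 0.5, H₁: p ≠ 0.5
Standard error: SE = √(p₀(1-p₀)/n) = √(0.5×0.5/429) = 0.024140
z-statistic: z = (p̂ - p₀)/SE = (0.46 - 0.5)/0.024140 = -1.6570
Critical value: z_0.025 = ±1.960
p-value = 0.0975
Decision: fail to reject H₀ at α = 0.05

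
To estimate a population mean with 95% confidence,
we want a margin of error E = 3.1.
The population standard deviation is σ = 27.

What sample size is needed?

Answer: n = 292

Derivation:
z_0.025 = 1.960
n = (z×σ/E)² = (1.960×27/3.1)²
n = 291.4179
Round up: n = 292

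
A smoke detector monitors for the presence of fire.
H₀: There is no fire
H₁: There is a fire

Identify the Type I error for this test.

Type I error (α): Rejecting H₀ when H₀ is true
Type II error (β): Failing to reject H₀ when H₁ is true

Answer: The alarm sounds when there is no fire (false alarm)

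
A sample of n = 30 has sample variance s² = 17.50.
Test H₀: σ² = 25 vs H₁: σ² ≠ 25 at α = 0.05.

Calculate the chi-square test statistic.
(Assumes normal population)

Answer: χ² = 20.3000, fail to reject H₀

Derivation:
df = n - 1 = 29
χ² = (n-1)s²/σ₀² = 29×17.50/25 = 20.3000
Critical values: χ²_{0.975,29} = 16.047, χ²_{0.025,29} = 45.722
Rejection region: χ² < 16.047 or χ² > 45.722
Decision: fail to reject H₀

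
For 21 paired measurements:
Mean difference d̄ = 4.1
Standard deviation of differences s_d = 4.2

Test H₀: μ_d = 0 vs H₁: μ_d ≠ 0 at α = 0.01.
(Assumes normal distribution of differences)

Answer: t = 4.4735, reject H₀

Derivation:
df = n - 1 = 20
SE = s_d/√n = 4.2/√21 = 0.9165
t = d̄/SE = 4.1/0.9165 = 4.4735
Critical value: t_{0.005,20} = ±2.845
p-value ≈ 0.0002
Decision: reject H₀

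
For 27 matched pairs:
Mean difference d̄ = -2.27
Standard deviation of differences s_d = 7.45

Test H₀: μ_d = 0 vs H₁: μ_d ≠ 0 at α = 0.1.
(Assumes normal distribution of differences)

Answer: t = -1.5832, fail to reject H₀

Derivation:
df = n - 1 = 26
SE = s_d/√n = 7.45/√27 = 1.4338
t = d̄/SE = -2.27/1.4338 = -1.5832
Critical value: t_{0.05,26} = ±1.706
p-value ≈ 0.1255
Decision: fail to reject H₀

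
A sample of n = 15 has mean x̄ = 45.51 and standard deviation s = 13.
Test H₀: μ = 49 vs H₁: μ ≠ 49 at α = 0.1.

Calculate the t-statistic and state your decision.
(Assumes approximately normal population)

Answer: t = -1.0397, fail to reject H₀

Derivation:
df = n - 1 = 14
SE = s/√n = 13/√15 = 3.3566
t = (x̄ - μ₀)/SE = (45.51 - 49)/3.3566 = -1.0397
Critical value: t_{0.05,14} = ±1.761
p-value ≈ 0.3161
Decision: fail to reject H₀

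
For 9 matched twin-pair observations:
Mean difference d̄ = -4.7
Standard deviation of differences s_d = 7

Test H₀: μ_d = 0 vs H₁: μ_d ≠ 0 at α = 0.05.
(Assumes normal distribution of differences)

df = n - 1 = 8
SE = s_d/√n = 7/√9 = 2.3333
t = d̄/SE = -4.7/2.3333 = -2.0143
Critical value: t_{0.025,8} = ±2.306
p-value ≈ 0.0788
Decision: fail to reject H₀

Answer: t = -2.0143, fail to reject H₀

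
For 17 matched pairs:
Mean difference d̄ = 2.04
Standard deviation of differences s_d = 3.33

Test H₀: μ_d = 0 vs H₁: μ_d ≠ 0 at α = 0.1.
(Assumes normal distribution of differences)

Answer: t = 2.5260, reject H₀

Derivation:
df = n - 1 = 16
SE = s_d/√n = 3.33/√17 = 0.8076
t = d̄/SE = 2.04/0.8076 = 2.5260
Critical value: t_{0.05,16} = ±1.746
p-value ≈ 0.0225
Decision: reject H₀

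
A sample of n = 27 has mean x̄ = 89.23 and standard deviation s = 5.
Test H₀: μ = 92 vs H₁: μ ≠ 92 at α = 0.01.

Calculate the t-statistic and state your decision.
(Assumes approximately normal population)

df = n - 1 = 26
SE = s/√n = 5/√27 = 0.9623
t = (x̄ - μ₀)/SE = (89.23 - 92)/0.9623 = -2.8785
Critical value: t_{0.005,26} = ±2.779
p-value ≈ 0.0079
Decision: reject H₀

Answer: t = -2.8785, reject H₀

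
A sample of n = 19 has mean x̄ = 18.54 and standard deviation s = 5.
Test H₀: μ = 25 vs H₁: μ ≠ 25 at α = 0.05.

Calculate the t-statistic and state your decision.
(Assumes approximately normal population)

df = n - 1 = 18
SE = s/√n = 5/√19 = 1.1471
t = (x̄ - μ₀)/SE = (18.54 - 25)/1.1471 = -5.6316
Critical value: t_{0.025,18} = ±2.101
p-value < 0.0001
Decision: reject H₀

Answer: t = -5.6316, reject H₀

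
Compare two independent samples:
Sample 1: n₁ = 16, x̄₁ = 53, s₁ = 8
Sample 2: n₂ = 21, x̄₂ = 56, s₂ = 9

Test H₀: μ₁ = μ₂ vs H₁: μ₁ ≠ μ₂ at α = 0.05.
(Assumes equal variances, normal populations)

Pooled variance: s²_p = [15×8² + 20×9²]/(35) = 73.7143
s_p = 8.5857
SE = s_p×√(1/n₁ + 1/n₂) = 8.5857×√(1/16 + 1/21) = 2.8491
t = (x̄₁ - x̄₂)/SE = (53 - 56)/2.8491 = -1.0530
df = 35, t-critical = ±2.030
Decision: fail to reject H₀

Answer: t = -1.0530, fail to reject H₀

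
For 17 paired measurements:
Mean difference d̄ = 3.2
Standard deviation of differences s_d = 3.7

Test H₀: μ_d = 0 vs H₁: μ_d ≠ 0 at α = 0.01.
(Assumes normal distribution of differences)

Answer: t = 3.5659, reject H₀

Derivation:
df = n - 1 = 16
SE = s_d/√n = 3.7/√17 = 0.8974
t = d̄/SE = 3.2/0.8974 = 3.5659
Critical value: t_{0.005,16} = ±2.921
p-value ≈ 0.0026
Decision: reject H₀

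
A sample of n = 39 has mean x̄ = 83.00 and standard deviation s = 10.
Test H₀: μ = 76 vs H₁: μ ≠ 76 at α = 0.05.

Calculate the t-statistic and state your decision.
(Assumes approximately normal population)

Answer: t = 4.3714, reject H₀

Derivation:
df = n - 1 = 38
SE = s/√n = 10/√39 = 1.6013
t = (x̄ - μ₀)/SE = (83.00 - 76)/1.6013 = 4.3714
Critical value: t_{0.025,38} = ±2.024
p-value ≈ 0.0001
Decision: reject H₀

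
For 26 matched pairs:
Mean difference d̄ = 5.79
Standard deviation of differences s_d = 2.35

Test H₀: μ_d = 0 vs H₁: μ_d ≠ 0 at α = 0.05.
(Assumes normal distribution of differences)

df = n - 1 = 25
SE = s_d/√n = 2.35/√26 = 0.4609
t = d̄/SE = 5.79/0.4609 = 12.5624
Critical value: t_{0.025,25} = ±2.060
p-value < 0.0001
Decision: reject H₀

Answer: t = 12.5624, reject H₀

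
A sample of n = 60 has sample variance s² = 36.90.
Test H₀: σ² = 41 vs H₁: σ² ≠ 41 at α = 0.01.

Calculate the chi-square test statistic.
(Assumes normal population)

df = n - 1 = 59
χ² = (n-1)s²/σ₀² = 59×36.90/41 = 53.1000
Critical values: χ²_{0.995,59} = 34.770, χ²_{0.005,59} = 90.715
Rejection region: χ² < 34.770 or χ² > 90.715
Decision: fail to reject H₀

Answer: χ² = 53.1000, fail to reject H₀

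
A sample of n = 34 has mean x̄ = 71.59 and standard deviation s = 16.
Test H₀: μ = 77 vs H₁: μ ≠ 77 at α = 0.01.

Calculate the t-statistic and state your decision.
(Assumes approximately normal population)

df = n - 1 = 33
SE = s/√n = 16/√34 = 2.7440
t = (x̄ - μ₀)/SE = (71.59 - 77)/2.7440 = -1.9716
Critical value: t_{0.005,33} = ±2.733
p-value ≈ 0.0571
Decision: fail to reject H₀

Answer: t = -1.9716, fail to reject H₀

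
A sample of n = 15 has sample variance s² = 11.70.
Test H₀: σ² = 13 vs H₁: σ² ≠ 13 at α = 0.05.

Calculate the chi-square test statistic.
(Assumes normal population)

Answer: χ² = 12.6000, fail to reject H₀

Derivation:
df = n - 1 = 14
χ² = (n-1)s²/σ₀² = 14×11.70/13 = 12.6000
Critical values: χ²_{0.975,14} = 5.629, χ²_{0.025,14} = 26.119
Rejection region: χ² < 5.629 or χ² > 26.119
Decision: fail to reject H₀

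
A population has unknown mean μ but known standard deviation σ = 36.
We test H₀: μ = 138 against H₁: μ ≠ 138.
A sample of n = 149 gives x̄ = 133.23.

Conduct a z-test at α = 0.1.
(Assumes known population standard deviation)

Standard error: SE = σ/√n = 36/√149 = 2.9492
z-statistic: z = (x̄ - μ₀)/SE = (133.23 - 138)/2.9492 = -1.6174
Critical value: ±1.645
p-value = 0.1058
Decision: fail to reject H₀

Answer: z = -1.6174, fail to reject H₀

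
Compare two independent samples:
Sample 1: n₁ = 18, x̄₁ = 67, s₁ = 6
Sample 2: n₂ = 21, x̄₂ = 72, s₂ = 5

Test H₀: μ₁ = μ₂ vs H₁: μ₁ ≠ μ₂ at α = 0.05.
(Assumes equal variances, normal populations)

Answer: t = -2.8395, reject H₀

Derivation:
Pooled variance: s²_p = [17×6² + 20×5²]/(37) = 30.0541
s_p = 5.4822
SE = s_p×√(1/n₁ + 1/n₂) = 5.4822×√(1/18 + 1/21) = 1.7609
t = (x̄₁ - x̄₂)/SE = (67 - 72)/1.7609 = -2.8395
df = 37, t-critical = ±2.026
Decision: reject H₀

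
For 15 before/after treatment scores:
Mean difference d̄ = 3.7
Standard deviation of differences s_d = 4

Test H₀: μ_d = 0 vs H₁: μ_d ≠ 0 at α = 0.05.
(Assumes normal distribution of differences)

df = n - 1 = 14
SE = s_d/√n = 4/√15 = 1.0328
t = d̄/SE = 3.7/1.0328 = 3.5825
Critical value: t_{0.025,14} = ±2.145
p-value ≈ 0.0030
Decision: reject H₀

Answer: t = 3.5825, reject H₀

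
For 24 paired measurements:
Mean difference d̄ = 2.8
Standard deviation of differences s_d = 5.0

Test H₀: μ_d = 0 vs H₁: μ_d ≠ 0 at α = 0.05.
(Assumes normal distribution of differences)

df = n - 1 = 23
SE = s_d/√n = 5.0/√24 = 1.0206
t = d̄/SE = 2.8/1.0206 = 2.7435
Critical value: t_{0.025,23} = ±2.069
p-value ≈ 0.0116
Decision: reject H₀

Answer: t = 2.7435, reject H₀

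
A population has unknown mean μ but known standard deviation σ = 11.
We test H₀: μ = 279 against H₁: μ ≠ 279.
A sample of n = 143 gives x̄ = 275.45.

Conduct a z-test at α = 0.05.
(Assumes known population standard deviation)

Answer: z = -3.8591, reject H₀

Derivation:
Standard error: SE = σ/√n = 11/√143 = 0.9199
z-statistic: z = (x̄ - μ₀)/SE = (275.45 - 279)/0.9199 = -3.8591
Critical value: ±1.960
p-value = 0.0001
Decision: reject H₀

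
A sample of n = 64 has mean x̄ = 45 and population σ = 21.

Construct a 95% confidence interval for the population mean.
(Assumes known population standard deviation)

Answer: (39.8550, 50.1450)

Derivation:
Confidence level: 95%, α = 0.05
z_0.025 = 1.960
SE = σ/√n = 21/√64 = 2.6250
Margin of error = 1.960 × 2.6250 = 5.1450
CI: x̄ ± margin = 45 ± 5.1450
CI: (39.8550, 50.1450)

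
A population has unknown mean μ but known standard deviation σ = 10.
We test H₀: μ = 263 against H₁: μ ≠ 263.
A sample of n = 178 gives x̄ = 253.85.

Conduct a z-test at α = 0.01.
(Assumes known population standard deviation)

Answer: z = -12.2081, reject H₀

Derivation:
Standard error: SE = σ/√n = 10/√178 = 0.7495
z-statistic: z = (x̄ - μ₀)/SE = (253.85 - 263)/0.7495 = -12.2081
Critical value: ±2.576
p-value < 0.0001
Decision: reject H₀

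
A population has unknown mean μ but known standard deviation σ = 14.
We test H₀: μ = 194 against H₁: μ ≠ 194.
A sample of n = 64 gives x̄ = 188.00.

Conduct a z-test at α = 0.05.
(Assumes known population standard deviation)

Answer: z = -3.4286, reject H₀

Derivation:
Standard error: SE = σ/√n = 14/√64 = 1.7500
z-statistic: z = (x̄ - μ₀)/SE = (188.00 - 194)/1.7500 = -3.4286
Critical value: ±1.960
p-value = 0.0006
Decision: reject H₀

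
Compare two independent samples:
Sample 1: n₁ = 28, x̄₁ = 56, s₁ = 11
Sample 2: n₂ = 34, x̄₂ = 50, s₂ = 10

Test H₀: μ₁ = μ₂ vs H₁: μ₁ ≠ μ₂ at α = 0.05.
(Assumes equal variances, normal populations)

Answer: t = 2.2474, reject H₀

Derivation:
Pooled variance: s²_p = [27×11² + 33×10²]/(60) = 109.4500
s_p = 10.4618
SE = s_p×√(1/n₁ + 1/n₂) = 10.4618×√(1/28 + 1/34) = 2.6698
t = (x̄₁ - x̄₂)/SE = (56 - 50)/2.6698 = 2.2474
df = 60, t-critical = ±2.000
Decision: reject H₀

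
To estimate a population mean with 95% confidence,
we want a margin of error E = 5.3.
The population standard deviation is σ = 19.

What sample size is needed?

Answer: n = 50

Derivation:
z_0.025 = 1.960
n = (z×σ/E)² = (1.960×19/5.3)²
n = 49.3705
Round up: n = 50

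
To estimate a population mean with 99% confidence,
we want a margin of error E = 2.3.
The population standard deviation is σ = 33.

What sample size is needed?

z_0.005 = 2.576
n = (z×σ/E)² = (2.576×33/2.3)²
n = 1366.0416
Round up: n = 1367

Answer: n = 1367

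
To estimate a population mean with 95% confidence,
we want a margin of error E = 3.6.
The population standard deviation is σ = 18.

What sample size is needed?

Answer: n = 97

Derivation:
z_0.025 = 1.960
n = (z×σ/E)² = (1.960×18/3.6)²
n = 96.0400
Round up: n = 97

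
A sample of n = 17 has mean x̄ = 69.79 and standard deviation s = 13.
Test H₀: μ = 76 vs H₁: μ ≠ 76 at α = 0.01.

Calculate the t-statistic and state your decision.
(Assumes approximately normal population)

Answer: t = -1.9696, fail to reject H₀

Derivation:
df = n - 1 = 16
SE = s/√n = 13/√17 = 3.1530
t = (x̄ - μ₀)/SE = (69.79 - 76)/3.1530 = -1.9696
Critical value: t_{0.005,16} = ±2.921
p-value ≈ 0.0664
Decision: fail to reject H₀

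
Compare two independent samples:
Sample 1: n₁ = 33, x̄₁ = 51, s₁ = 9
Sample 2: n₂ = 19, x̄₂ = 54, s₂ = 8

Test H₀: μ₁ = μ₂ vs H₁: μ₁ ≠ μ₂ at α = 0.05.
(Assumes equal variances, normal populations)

Pooled variance: s²_p = [32×9² + 18×8²]/(50) = 74.8800
s_p = 8.6533
SE = s_p×√(1/n₁ + 1/n₂) = 8.6533×√(1/33 + 1/19) = 2.4920
t = (x̄₁ - x̄₂)/SE = (51 - 54)/2.4920 = -1.2039
df = 50, t-critical = ±2.009
Decision: fail to reject H₀

Answer: t = -1.2039, fail to reject H₀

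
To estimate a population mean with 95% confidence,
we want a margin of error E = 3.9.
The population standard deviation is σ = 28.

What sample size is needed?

z_0.025 = 1.960
n = (z×σ/E)² = (1.960×28/3.9)²
n = 198.0154
Round up: n = 199

Answer: n = 199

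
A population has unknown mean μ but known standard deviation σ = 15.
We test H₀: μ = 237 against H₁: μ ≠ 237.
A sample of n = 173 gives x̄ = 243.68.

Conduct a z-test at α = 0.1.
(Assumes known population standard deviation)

Standard error: SE = σ/√n = 15/√173 = 1.1404
z-statistic: z = (x̄ - μ₀)/SE = (243.68 - 237)/1.1404 = 5.8576
Critical value: ±1.645
p-value < 0.0001
Decision: reject H₀

Answer: z = 5.8576, reject H₀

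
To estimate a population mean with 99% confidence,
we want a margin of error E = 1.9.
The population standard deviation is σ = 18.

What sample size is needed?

z_0.005 = 2.576
n = (z×σ/E)² = (2.576×18/1.9)²
n = 595.5655
Round up: n = 596

Answer: n = 596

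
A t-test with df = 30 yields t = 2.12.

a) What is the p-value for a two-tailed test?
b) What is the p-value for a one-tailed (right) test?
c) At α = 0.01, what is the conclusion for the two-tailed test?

Answer: a) 0.0424, b) 0.0212, c) fail to reject H₀

Derivation:
Using t-distribution with df = 30:
a) Two-tailed: p = 2×P(T > 2.12) = 0.0424
b) One-tailed: p = P(T > 2.12) = 0.0212
c) 0.0424 ≥ 0.01, fail to reject H₀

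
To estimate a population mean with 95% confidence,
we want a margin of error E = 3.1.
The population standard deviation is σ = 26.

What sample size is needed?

z_0.025 = 1.960
n = (z×σ/E)² = (1.960×26/3.1)²
n = 270.2312
Round up: n = 271

Answer: n = 271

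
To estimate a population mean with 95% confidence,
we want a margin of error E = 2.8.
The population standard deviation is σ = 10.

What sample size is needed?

Answer: n = 49

Derivation:
z_0.025 = 1.960
n = (z×σ/E)² = (1.960×10/2.8)²
n = 49.0000
Already a whole number: n = 49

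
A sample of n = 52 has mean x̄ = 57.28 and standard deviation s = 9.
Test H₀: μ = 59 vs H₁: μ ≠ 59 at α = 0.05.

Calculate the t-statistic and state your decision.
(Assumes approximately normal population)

Answer: t = -1.3781, fail to reject H₀

Derivation:
df = n - 1 = 51
SE = s/√n = 9/√52 = 1.2481
t = (x̄ - μ₀)/SE = (57.28 - 59)/1.2481 = -1.3781
Critical value: t_{0.025,51} = ±2.008
p-value ≈ 0.1742
Decision: fail to reject H₀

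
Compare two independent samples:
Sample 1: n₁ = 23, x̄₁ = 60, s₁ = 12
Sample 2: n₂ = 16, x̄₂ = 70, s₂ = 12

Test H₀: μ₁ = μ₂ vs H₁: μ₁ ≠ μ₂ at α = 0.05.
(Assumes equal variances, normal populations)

Answer: t = -2.5598, reject H₀

Derivation:
Pooled variance: s²_p = [22×12² + 15×12²]/(37) = 144.0000
s_p = 12.0000
SE = s_p×√(1/n₁ + 1/n₂) = 12.0000×√(1/23 + 1/16) = 3.9065
t = (x̄₁ - x̄₂)/SE = (60 - 70)/3.9065 = -2.5598
df = 37, t-critical = ±2.026
Decision: reject H₀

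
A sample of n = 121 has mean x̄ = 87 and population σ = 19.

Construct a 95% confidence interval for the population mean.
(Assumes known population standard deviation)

Answer: (83.6145, 90.3855)

Derivation:
Confidence level: 95%, α = 0.05
z_0.025 = 1.960
SE = σ/√n = 19/√121 = 1.7273
Margin of error = 1.960 × 1.7273 = 3.3855
CI: x̄ ± margin = 87 ± 3.3855
CI: (83.6145, 90.3855)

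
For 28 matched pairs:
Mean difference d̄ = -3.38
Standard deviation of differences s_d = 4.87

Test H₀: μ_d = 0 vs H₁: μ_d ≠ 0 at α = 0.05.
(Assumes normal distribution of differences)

df = n - 1 = 27
SE = s_d/√n = 4.87/√28 = 0.9203
t = d̄/SE = -3.38/0.9203 = -3.6727
Critical value: t_{0.025,27} = ±2.052
p-value ≈ 0.0010
Decision: reject H₀

Answer: t = -3.6727, reject H₀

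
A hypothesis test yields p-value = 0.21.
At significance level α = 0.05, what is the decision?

Compare p-value to α:
0.21 ≥ 0.05
Decision: fail to reject H₀

Answer: fail to reject H₀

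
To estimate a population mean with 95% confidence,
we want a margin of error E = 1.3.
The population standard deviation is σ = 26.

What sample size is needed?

z_0.025 = 1.960
n = (z×σ/E)² = (1.960×26/1.3)²
n = 1536.6400
Round up: n = 1537

Answer: n = 1537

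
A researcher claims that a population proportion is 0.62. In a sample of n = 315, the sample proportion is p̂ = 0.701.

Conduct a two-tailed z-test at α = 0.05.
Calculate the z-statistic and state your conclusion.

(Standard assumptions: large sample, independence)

H₀: p = 0.62, H₁: p ≠ 0.62
Standard error: SE = √(p₀(1-p₀)/n) = √(0.62×0.38/315) = 0.027348
z-statistic: z = (p̂ - p₀)/SE = (0.701 - 0.62)/0.027348 = 2.9618
Critical value: z_0.025 = ±1.960
p-value = 0.0031
Decision: reject H₀ at α = 0.05

Answer: z = 2.9618, reject H₀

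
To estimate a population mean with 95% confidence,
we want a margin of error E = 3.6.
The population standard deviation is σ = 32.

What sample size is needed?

z_0.025 = 1.960
n = (z×σ/E)² = (1.960×32/3.6)²
n = 303.5338
Round up: n = 304

Answer: n = 304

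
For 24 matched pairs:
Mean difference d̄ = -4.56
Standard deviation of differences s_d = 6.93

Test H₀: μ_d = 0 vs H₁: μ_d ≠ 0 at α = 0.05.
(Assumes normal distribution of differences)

df = n - 1 = 23
SE = s_d/√n = 6.93/√24 = 1.4146
t = d̄/SE = -4.56/1.4146 = -3.2235
Critical value: t_{0.025,23} = ±2.069
p-value ≈ 0.0038
Decision: reject H₀

Answer: t = -3.2235, reject H₀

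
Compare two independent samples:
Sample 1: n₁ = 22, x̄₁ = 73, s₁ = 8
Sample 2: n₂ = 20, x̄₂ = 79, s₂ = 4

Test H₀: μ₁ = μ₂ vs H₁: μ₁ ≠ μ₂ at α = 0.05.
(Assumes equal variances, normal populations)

Pooled variance: s²_p = [21×8² + 19×4²]/(40) = 41.2000
s_p = 6.4187
SE = s_p×√(1/n₁ + 1/n₂) = 6.4187×√(1/22 + 1/20) = 1.9831
t = (x̄₁ - x̄₂)/SE = (73 - 79)/1.9831 = -3.0256
df = 40, t-critical = ±2.021
Decision: reject H₀

Answer: t = -3.0256, reject H₀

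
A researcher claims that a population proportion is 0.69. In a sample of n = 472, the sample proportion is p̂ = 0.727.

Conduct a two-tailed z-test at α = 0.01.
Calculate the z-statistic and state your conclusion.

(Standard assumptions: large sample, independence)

Answer: z = 1.7381, fail to reject H₀

Derivation:
H₀: p = 0.69, H₁: p ≠ 0.69
Standard error: SE = √(p₀(1-p₀)/n) = √(0.69×0.31/472) = 0.021288
z-statistic: z = (p̂ - p₀)/SE = (0.727 - 0.69)/0.021288 = 1.7381
Critical value: z_0.005 = ±2.576
p-value = 0.0822
Decision: fail to reject H₀ at α = 0.01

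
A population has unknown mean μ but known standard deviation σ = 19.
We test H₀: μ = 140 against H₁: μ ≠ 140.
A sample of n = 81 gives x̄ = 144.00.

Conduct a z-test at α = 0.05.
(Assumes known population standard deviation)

Answer: z = 1.8947, fail to reject H₀

Derivation:
Standard error: SE = σ/√n = 19/√81 = 2.1111
z-statistic: z = (x̄ - μ₀)/SE = (144.00 - 140)/2.1111 = 1.8947
Critical value: ±1.960
p-value = 0.0581
Decision: fail to reject H₀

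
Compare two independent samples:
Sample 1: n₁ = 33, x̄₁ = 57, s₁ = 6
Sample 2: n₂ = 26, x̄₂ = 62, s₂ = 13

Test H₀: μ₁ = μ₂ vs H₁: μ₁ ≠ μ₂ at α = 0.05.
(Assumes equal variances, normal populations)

Answer: t = -1.9632, fail to reject H₀

Derivation:
Pooled variance: s²_p = [32×6² + 25×13²]/(57) = 94.3333
s_p = 9.7125
SE = s_p×√(1/n₁ + 1/n₂) = 9.7125×√(1/33 + 1/26) = 2.5469
t = (x̄₁ - x̄₂)/SE = (57 - 62)/2.5469 = -1.9632
df = 57, t-critical = ±2.002
Decision: fail to reject H₀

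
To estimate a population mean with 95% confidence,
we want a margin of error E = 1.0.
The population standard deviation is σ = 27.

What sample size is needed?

z_0.025 = 1.960
n = (z×σ/E)² = (1.960×27/1.0)²
n = 2800.5264
Round up: n = 2801

Answer: n = 2801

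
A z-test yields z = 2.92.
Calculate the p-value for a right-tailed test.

Answer: p-value ≈ 0.0018

Derivation:
For z = 2.92:
p = P(Z > 2.92) = 1 - Φ(2.92) = 0.0018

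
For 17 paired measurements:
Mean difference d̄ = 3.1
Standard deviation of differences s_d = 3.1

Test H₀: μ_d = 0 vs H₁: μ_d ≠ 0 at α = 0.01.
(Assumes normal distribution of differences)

Answer: t = 4.1229, reject H₀

Derivation:
df = n - 1 = 16
SE = s_d/√n = 3.1/√17 = 0.7519
t = d̄/SE = 3.1/0.7519 = 4.1229
Critical value: t_{0.005,16} = ±2.921
p-value ≈ 0.0008
Decision: reject H₀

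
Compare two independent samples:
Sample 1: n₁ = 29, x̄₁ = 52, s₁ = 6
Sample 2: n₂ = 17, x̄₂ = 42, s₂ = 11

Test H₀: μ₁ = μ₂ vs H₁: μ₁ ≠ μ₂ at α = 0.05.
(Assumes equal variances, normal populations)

Pooled variance: s²_p = [28×6² + 16×11²]/(44) = 66.9091
s_p = 8.1798
SE = s_p×√(1/n₁ + 1/n₂) = 8.1798×√(1/29 + 1/17) = 2.4986
t = (x̄₁ - x̄₂)/SE = (52 - 42)/2.4986 = 4.0022
df = 44, t-critical = ±2.015
Decision: reject H₀

Answer: t = 4.0022, reject H₀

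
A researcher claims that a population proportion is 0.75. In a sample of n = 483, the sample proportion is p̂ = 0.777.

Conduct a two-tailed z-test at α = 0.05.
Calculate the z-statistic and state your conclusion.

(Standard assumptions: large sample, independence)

Answer: z = 1.3703, fail to reject H₀

Derivation:
H₀: p = 0.75, H₁: p ≠ 0.75
Standard error: SE = √(p₀(1-p₀)/n) = √(0.75×0.25/483) = 0.019703
z-statistic: z = (p̂ - p₀)/SE = (0.777 - 0.75)/0.019703 = 1.3703
Critical value: z_0.025 = ±1.960
p-value = 0.1706
Decision: fail to reject H₀ at α = 0.05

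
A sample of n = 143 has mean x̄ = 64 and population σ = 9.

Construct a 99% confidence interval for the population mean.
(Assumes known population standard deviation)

Confidence level: 99%, α = 0.01
z_0.005 = 2.576
SE = σ/√n = 9/√143 = 0.7526
Margin of error = 2.576 × 0.7526 = 1.9387
CI: x̄ ± margin = 64 ± 1.9387
CI: (62.0613, 65.9387)

Answer: (62.0613, 65.9387)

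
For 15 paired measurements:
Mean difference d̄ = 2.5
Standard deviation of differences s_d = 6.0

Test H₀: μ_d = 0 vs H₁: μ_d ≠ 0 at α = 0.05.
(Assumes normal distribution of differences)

Answer: t = 1.6137, fail to reject H₀

Derivation:
df = n - 1 = 14
SE = s_d/√n = 6.0/√15 = 1.5492
t = d̄/SE = 2.5/1.5492 = 1.6137
Critical value: t_{0.025,14} = ±2.145
p-value ≈ 0.1289
Decision: fail to reject H₀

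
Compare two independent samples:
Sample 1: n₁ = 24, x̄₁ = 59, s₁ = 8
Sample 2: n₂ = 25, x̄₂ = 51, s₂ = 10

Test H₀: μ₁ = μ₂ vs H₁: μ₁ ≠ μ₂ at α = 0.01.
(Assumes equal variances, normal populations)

Answer: t = 3.0843, reject H₀

Derivation:
Pooled variance: s²_p = [23×8² + 24×10²]/(47) = 82.3830
s_p = 9.0765
SE = s_p×√(1/n₁ + 1/n₂) = 9.0765×√(1/24 + 1/25) = 2.5938
t = (x̄₁ - x̄₂)/SE = (59 - 51)/2.5938 = 3.0843
df = 47, t-critical = ±2.685
Decision: reject H₀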